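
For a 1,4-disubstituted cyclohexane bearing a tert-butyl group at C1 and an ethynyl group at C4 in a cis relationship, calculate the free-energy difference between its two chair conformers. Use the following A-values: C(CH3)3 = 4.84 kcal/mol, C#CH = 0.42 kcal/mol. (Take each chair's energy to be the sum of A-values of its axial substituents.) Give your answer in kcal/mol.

4.42 kcal/mol

C1 and C4 have opposite parity, so for the cis isomer the two substituents are one axial and one equatorial in each chair.
Chair I (tert-butyl axial, ethynyl equatorial): E = 4.84 kcal/mol.
Chair II (tert-butyl equatorial, ethynyl axial): E = 0.42 kcal/mol.
ΔE = 4.84 − 0.42 = 4.42 kcal/mol; chair II is more stable.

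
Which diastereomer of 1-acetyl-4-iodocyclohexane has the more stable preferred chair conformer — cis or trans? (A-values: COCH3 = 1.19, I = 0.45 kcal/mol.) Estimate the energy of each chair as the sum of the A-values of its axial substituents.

At 1,4 positions (parity opposite): cis → (a,e or e,a); trans → (e,e or a,a).
Best chair for cis: E = 0.45 kcal/mol; best chair for trans: E = 0.00 kcal/mol.
The trans isomer is lower by 0.45 kcal/mol.

trans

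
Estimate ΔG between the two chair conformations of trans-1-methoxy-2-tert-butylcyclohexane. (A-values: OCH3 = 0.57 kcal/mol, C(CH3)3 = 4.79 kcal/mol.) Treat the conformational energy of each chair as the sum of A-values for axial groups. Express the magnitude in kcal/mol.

C1 and C2 have opposite parity, so for the trans isomer the two substituents are e,e in one chair and a,a in the other.
Chair I (methoxy axial, tert-butyl axial): E = 5.36 kcal/mol.
Chair II (methoxy equatorial, tert-butyl equatorial): E = 0.00 kcal/mol.
ΔE = 5.36 − 0.00 = 5.36 kcal/mol; chair II is more stable.

5.36 kcal/mol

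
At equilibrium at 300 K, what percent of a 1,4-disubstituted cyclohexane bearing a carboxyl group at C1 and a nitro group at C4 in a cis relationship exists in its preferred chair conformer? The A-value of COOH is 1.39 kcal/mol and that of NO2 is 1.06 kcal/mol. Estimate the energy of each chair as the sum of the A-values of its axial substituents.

63.5%

C1 and C4 have opposite parity, so for the cis isomer the two substituents are one axial and one equatorial in each chair.
Chair I (carboxyl axial, nitro equatorial): E = 1.39 kcal/mol; chair II (carboxyl equatorial, nitro axial): E = 1.06 kcal/mol.
ΔG = 0.33 kcal/mol between the two chairs.
K = exp(ΔG/RT) with R = 1.987×10⁻³ kcal mol⁻¹ K⁻¹ and T = 300 K gives K ≈ 1.74.
Fraction in the lower-energy chair = K/(K+1) = 63.5%.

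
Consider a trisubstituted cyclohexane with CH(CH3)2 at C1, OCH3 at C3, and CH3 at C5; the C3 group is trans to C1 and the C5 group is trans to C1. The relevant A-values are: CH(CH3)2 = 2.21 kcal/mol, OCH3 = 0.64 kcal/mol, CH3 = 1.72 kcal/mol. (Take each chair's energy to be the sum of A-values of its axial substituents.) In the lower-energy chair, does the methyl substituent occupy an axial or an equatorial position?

equatorial

Chair I (isopropyl axial, methoxy equatorial, methyl equatorial): E = 2.21 kcal/mol.
Chair II (isopropyl equatorial, methoxy axial, methyl axial): E = 2.36 kcal/mol.
Chair I is the more stable (lower-energy) conformer, and in that chair the methyl group is equatorial.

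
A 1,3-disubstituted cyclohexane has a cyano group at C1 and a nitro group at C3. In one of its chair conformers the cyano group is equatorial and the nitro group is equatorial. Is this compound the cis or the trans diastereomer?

C1 and C3 have the same parity, so their axial bonds point in the same direction.
With same-parity carbons, two substituents on the same face are both axial or both equatorial; opposite faces give one of each.
Here the groups are equatorial/equatorial → same face → cis.

cis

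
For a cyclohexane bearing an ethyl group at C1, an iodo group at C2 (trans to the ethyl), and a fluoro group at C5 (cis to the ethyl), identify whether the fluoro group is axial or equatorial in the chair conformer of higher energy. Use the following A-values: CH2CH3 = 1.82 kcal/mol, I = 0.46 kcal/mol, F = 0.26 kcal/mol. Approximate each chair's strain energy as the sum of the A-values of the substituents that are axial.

axial

Chair I (ethyl axial, iodo axial, fluoro axial): E = 2.54 kcal/mol.
Chair II (ethyl equatorial, iodo equatorial, fluoro equatorial): E = 0.00 kcal/mol.
Chair I is the less stable (higher-energy) conformer, and in that chair the fluoro group is axial.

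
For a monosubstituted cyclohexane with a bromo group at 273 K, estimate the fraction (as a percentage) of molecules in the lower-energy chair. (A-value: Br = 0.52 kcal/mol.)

72.3%

One chair has the bromo group axial (E = 0.52 kcal/mol) and the other has it equatorial (E = 0).
ΔG = 0.52 kcal/mol between the two chairs.
K = exp(ΔG/RT) with R = 1.987×10⁻³ kcal mol⁻¹ K⁻¹ and T = 273 K gives K ≈ 2.61.
Fraction in the lower-energy chair = K/(K+1) = 72.3%.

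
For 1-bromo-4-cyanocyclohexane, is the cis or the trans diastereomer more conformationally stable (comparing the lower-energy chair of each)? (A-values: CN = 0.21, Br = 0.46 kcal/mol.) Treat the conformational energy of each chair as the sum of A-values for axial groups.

At 1,4 positions (parity opposite): cis → (a,e or e,a); trans → (e,e or a,a).
Best chair for cis: E = 0.21 kcal/mol; best chair for trans: E = 0.00 kcal/mol.
The trans isomer is lower by 0.21 kcal/mol.

trans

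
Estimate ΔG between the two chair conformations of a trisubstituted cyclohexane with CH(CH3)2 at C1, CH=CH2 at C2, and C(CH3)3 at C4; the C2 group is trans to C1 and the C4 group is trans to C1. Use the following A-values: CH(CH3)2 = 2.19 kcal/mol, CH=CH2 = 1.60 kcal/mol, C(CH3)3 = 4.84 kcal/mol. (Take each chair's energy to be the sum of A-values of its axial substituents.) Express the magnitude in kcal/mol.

Chair I (isopropyl axial, vinyl axial, tert-butyl axial): E = 8.63 kcal/mol.
Chair II (isopropyl equatorial, vinyl equatorial, tert-butyl equatorial): E = 0.00 kcal/mol.
ΔE = 8.63 − 0.00 = 8.63 kcal/mol; chair II is more stable.

8.63 kcal/mol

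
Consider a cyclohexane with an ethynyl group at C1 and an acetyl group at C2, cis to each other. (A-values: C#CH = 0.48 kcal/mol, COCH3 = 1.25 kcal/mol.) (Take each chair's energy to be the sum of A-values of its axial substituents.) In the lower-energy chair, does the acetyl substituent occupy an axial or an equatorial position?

C1 and C2 have opposite parity, so for the cis isomer the two substituents are one axial and one equatorial in each chair.
Chair I (ethynyl axial, acetyl equatorial): E = 0.48 kcal/mol.
Chair II (ethynyl equatorial, acetyl axial): E = 1.25 kcal/mol.
Chair I is the more stable (lower-energy) conformer, and in that chair the acetyl group is equatorial.

equatorial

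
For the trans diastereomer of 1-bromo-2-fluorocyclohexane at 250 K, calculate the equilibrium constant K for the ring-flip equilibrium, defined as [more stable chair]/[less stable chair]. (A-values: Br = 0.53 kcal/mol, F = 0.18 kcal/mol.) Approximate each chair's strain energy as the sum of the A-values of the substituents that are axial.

C1 and C2 have opposite parity, so for the trans isomer the two substituents are e,e in one chair and a,a in the other.
Chair I (bromo axial, fluoro axial): E = 0.71 kcal/mol; chair II (bromo equatorial, fluoro equatorial): E = 0.00 kcal/mol.
ΔG = 0.71 kcal/mol between the two chairs.
K = exp(ΔG/RT) with R = 1.987×10⁻³ kcal mol⁻¹ K⁻¹ and T = 250 K gives K ≈ 4.18.

K ≈ 4.18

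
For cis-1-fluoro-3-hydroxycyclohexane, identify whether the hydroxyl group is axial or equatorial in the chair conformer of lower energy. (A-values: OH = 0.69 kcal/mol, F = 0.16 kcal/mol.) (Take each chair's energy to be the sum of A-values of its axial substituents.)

equatorial

C1 and C3 have the same parity, so for the cis isomer the two substituents are e,e in one chair and a,a in the other.
Chair I (hydroxyl axial, fluoro axial): E = 0.85 kcal/mol.
Chair II (hydroxyl equatorial, fluoro equatorial): E = 0.00 kcal/mol.
Chair II is the more stable (lower-energy) conformer, and in that chair the hydroxyl group is equatorial.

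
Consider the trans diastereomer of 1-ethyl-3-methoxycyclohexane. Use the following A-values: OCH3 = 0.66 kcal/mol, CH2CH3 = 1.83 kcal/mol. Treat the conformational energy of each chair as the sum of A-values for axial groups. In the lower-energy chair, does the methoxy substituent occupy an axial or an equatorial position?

C1 and C3 have the same parity, so for the trans isomer the two substituents are one axial and one equatorial in each chair.
Chair I (methoxy axial, ethyl equatorial): E = 0.66 kcal/mol.
Chair II (methoxy equatorial, ethyl axial): E = 1.83 kcal/mol.
Chair I is the more stable (lower-energy) conformer, and in that chair the methoxy group is axial.

axial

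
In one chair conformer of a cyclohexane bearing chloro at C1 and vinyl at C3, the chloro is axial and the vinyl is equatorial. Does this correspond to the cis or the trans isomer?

trans

C1 and C3 have the same parity, so their axial bonds point in the same direction.
With same-parity carbons, two substituents on the same face are both axial or both equatorial; opposite faces give one of each.
Here the groups are axial/equatorial → opposite face → trans.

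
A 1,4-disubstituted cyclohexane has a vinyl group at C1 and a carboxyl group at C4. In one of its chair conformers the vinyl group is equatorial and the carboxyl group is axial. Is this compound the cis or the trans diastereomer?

C1 and C4 have opposite parity, so their axial bonds point in opposite directions.
With opposite-parity carbons, two substituents on the same face are one axial and one equatorial; opposite faces give both axial or both equatorial.
Here the groups are equatorial/axial → same face → cis.

cis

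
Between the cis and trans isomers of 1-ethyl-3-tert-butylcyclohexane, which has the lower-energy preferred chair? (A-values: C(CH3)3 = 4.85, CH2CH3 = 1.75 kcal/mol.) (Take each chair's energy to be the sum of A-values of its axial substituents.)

At 1,3 positions (parity same): cis → (e,e or a,a); trans → (a,e or e,a).
Best chair for cis: E = 0.00 kcal/mol; best chair for trans: E = 1.75 kcal/mol.
The cis isomer is lower by 1.75 kcal/mol.

cis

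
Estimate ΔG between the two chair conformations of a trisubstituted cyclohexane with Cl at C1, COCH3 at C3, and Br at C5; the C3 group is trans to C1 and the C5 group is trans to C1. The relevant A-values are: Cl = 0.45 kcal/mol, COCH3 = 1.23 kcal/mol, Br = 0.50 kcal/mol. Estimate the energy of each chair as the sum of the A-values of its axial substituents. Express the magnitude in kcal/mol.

Chair I (chloro axial, acetyl equatorial, bromo equatorial): E = 0.45 kcal/mol.
Chair II (chloro equatorial, acetyl axial, bromo axial): E = 1.73 kcal/mol.
ΔE = 1.73 − 0.45 = 1.28 kcal/mol; chair I is more stable.

1.28 kcal/mol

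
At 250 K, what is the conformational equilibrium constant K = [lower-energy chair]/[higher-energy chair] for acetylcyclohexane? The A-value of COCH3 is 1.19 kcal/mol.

K ≈ 11.0

One chair has the acetyl group axial (E = 1.19 kcal/mol) and the other has it equatorial (E = 0).
ΔG = 1.19 kcal/mol between the two chairs.
K = exp(ΔG/RT) with R = 1.987×10⁻³ kcal mol⁻¹ K⁻¹ and T = 250 K gives K ≈ 11.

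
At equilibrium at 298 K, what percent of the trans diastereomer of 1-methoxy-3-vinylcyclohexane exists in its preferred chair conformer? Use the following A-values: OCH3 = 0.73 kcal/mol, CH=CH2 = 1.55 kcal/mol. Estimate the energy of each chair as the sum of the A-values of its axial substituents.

80.0%

C1 and C3 have the same parity, so for the trans isomer the two substituents are one axial and one equatorial in each chair.
Chair I (methoxy axial, vinyl equatorial): E = 0.73 kcal/mol; chair II (methoxy equatorial, vinyl axial): E = 1.55 kcal/mol.
ΔG = 0.82 kcal/mol between the two chairs.
K = exp(ΔG/RT) with R = 1.987×10⁻³ kcal mol⁻¹ K⁻¹ and T = 298 K gives K ≈ 3.99.
Fraction in the lower-energy chair = K/(K+1) = 80.0%.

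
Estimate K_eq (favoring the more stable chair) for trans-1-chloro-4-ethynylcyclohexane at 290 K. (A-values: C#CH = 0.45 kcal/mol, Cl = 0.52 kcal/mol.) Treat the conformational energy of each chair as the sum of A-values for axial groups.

C1 and C4 have opposite parity, so for the trans isomer the two substituents are e,e in one chair and a,a in the other.
Chair I (ethynyl axial, chloro axial): E = 0.97 kcal/mol; chair II (ethynyl equatorial, chloro equatorial): E = 0.00 kcal/mol.
ΔG = 0.97 kcal/mol between the two chairs.
K = exp(ΔG/RT) with R = 1.987×10⁻³ kcal mol⁻¹ K⁻¹ and T = 290 K gives K ≈ 5.38.

K ≈ 5.38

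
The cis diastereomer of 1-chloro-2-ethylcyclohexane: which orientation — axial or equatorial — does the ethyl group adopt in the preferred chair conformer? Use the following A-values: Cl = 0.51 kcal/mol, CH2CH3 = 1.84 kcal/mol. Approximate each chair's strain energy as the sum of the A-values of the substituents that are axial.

equatorial

C1 and C2 have opposite parity, so for the cis isomer the two substituents are one axial and one equatorial in each chair.
Chair I (chloro axial, ethyl equatorial): E = 0.51 kcal/mol.
Chair II (chloro equatorial, ethyl axial): E = 1.84 kcal/mol.
Chair I is the more stable (lower-energy) conformer, and in that chair the ethyl group is equatorial.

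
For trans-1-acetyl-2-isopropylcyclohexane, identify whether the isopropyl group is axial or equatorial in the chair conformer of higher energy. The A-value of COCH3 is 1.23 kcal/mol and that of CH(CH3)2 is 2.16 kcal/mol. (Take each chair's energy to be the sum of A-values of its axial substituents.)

C1 and C2 have opposite parity, so for the trans isomer the two substituents are e,e in one chair and a,a in the other.
Chair I (acetyl axial, isopropyl axial): E = 3.39 kcal/mol.
Chair II (acetyl equatorial, isopropyl equatorial): E = 0.00 kcal/mol.
Chair I is the less stable (higher-energy) conformer, and in that chair the isopropyl group is axial.

axial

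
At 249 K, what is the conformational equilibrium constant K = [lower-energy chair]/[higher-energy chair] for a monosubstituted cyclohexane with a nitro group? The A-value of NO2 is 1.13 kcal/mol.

K ≈ 9.82

One chair has the nitro group axial (E = 1.13 kcal/mol) and the other has it equatorial (E = 0).
ΔG = 1.13 kcal/mol between the two chairs.
K = exp(ΔG/RT) with R = 1.987×10⁻³ kcal mol⁻¹ K⁻¹ and T = 249 K gives K ≈ 9.82.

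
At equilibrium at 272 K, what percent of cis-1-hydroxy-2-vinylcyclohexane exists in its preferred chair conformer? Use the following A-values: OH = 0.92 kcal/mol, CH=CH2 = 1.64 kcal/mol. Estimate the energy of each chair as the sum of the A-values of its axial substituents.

C1 and C2 have opposite parity, so for the cis isomer the two substituents are one axial and one equatorial in each chair.
Chair I (hydroxyl axial, vinyl equatorial): E = 0.92 kcal/mol; chair II (hydroxyl equatorial, vinyl axial): E = 1.64 kcal/mol.
ΔG = 0.72 kcal/mol between the two chairs.
K = exp(ΔG/RT) with R = 1.987×10⁻³ kcal mol⁻¹ K⁻¹ and T = 272 K gives K ≈ 3.79.
Fraction in the lower-energy chair = K/(K+1) = 79.1%.

79.1%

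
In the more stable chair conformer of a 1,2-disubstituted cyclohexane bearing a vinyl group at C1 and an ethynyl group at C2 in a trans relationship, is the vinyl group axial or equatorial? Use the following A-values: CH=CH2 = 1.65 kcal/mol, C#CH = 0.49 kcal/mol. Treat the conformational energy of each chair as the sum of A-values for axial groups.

C1 and C2 have opposite parity, so for the trans isomer the two substituents are e,e in one chair and a,a in the other.
Chair I (vinyl axial, ethynyl axial): E = 2.14 kcal/mol.
Chair II (vinyl equatorial, ethynyl equatorial): E = 0.00 kcal/mol.
Chair II is the more stable (lower-energy) conformer, and in that chair the vinyl group is equatorial.

equatorial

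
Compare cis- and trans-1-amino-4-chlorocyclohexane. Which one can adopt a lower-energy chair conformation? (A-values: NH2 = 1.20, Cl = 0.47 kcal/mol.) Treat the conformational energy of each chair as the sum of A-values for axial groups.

trans

At 1,4 positions (parity opposite): cis → (a,e or e,a); trans → (e,e or a,a).
Best chair for cis: E = 0.47 kcal/mol; best chair for trans: E = 0.00 kcal/mol.
The trans isomer is lower by 0.47 kcal/mol.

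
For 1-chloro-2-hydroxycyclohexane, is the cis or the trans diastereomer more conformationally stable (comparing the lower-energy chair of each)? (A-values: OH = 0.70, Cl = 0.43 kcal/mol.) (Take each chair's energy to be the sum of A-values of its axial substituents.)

trans

At 1,2 positions (parity opposite): cis → (a,e or e,a); trans → (e,e or a,a).
Best chair for cis: E = 0.43 kcal/mol; best chair for trans: E = 0.00 kcal/mol.
The trans isomer is lower by 0.43 kcal/mol.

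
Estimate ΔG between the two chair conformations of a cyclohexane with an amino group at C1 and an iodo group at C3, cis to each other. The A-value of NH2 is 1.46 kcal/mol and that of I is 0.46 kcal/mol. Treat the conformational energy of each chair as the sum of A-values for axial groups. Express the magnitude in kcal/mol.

C1 and C3 have the same parity, so for the cis isomer the two substituents are e,e in one chair and a,a in the other.
Chair I (amino axial, iodo axial): E = 1.92 kcal/mol.
Chair II (amino equatorial, iodo equatorial): E = 0.00 kcal/mol.
ΔE = 1.92 − 0.00 = 1.92 kcal/mol; chair II is more stable.

1.92 kcal/mol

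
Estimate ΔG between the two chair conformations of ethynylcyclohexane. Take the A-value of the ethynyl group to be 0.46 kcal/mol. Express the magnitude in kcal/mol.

A monosubstituted cyclohexane has one chair with the ethynyl group axial (E = A = 0.46 kcal/mol) and one with it equatorial (E = 0).
ΔE = 0.46 − 0 = 0.46 kcal/mol.

0.46 kcal/mol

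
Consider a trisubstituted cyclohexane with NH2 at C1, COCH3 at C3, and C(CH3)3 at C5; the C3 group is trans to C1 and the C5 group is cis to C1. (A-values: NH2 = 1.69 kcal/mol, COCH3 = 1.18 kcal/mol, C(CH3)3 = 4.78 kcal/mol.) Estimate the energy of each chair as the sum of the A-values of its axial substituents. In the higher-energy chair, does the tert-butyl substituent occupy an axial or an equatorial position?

Chair I (amino axial, acetyl equatorial, tert-butyl axial): E = 6.47 kcal/mol.
Chair II (amino equatorial, acetyl axial, tert-butyl equatorial): E = 1.18 kcal/mol.
Chair I is the less stable (higher-energy) conformer, and in that chair the tert-butyl group is axial.

axial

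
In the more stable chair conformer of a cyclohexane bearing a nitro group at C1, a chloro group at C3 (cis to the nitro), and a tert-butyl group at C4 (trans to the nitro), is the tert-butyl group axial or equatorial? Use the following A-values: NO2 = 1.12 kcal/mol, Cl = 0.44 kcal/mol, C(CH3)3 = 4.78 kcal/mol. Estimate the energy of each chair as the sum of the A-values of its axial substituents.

equatorial

Chair I (nitro axial, chloro axial, tert-butyl axial): E = 6.34 kcal/mol.
Chair II (nitro equatorial, chloro equatorial, tert-butyl equatorial): E = 0.00 kcal/mol.
Chair II is the more stable (lower-energy) conformer, and in that chair the tert-butyl group is equatorial.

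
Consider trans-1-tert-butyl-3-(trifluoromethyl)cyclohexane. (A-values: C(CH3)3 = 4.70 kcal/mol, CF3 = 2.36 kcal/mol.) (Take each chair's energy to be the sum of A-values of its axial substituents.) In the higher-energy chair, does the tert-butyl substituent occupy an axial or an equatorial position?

axial

C1 and C3 have the same parity, so for the trans isomer the two substituents are one axial and one equatorial in each chair.
Chair I (tert-butyl axial, trifluoromethyl equatorial): E = 4.70 kcal/mol.
Chair II (tert-butyl equatorial, trifluoromethyl axial): E = 2.36 kcal/mol.
Chair I is the less stable (higher-energy) conformer, and in that chair the tert-butyl group is axial.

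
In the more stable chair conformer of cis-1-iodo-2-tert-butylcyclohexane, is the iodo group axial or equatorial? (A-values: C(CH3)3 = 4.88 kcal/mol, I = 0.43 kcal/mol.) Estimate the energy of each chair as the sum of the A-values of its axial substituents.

axial

C1 and C2 have opposite parity, so for the cis isomer the two substituents are one axial and one equatorial in each chair.
Chair I (tert-butyl axial, iodo equatorial): E = 4.88 kcal/mol.
Chair II (tert-butyl equatorial, iodo axial): E = 0.43 kcal/mol.
Chair II is the more stable (lower-energy) conformer, and in that chair the iodo group is axial.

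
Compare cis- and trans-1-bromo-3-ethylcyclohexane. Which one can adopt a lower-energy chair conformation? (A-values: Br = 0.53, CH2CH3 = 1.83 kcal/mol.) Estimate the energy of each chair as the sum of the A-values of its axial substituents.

At 1,3 positions (parity same): cis → (e,e or a,a); trans → (a,e or e,a).
Best chair for cis: E = 0.00 kcal/mol; best chair for trans: E = 0.53 kcal/mol.
The cis isomer is lower by 0.53 kcal/mol.

cis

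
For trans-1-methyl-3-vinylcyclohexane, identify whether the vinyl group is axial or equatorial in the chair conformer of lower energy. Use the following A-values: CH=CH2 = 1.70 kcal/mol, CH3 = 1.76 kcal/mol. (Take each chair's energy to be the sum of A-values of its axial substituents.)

axial

C1 and C3 have the same parity, so for the trans isomer the two substituents are one axial and one equatorial in each chair.
Chair I (vinyl axial, methyl equatorial): E = 1.70 kcal/mol.
Chair II (vinyl equatorial, methyl axial): E = 1.76 kcal/mol.
Chair I is the more stable (lower-energy) conformer, and in that chair the vinyl group is axial.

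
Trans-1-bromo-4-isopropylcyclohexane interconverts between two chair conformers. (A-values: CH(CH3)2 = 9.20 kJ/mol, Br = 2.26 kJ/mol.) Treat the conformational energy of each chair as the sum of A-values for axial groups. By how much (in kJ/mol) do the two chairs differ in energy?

11.46 kJ/mol

C1 and C4 have opposite parity, so for the trans isomer the two substituents are e,e in one chair and a,a in the other.
Chair I (isopropyl axial, bromo axial): E = 11.46 kJ/mol.
Chair II (isopropyl equatorial, bromo equatorial): E = 0.00 kJ/mol.
ΔE = 11.46 − 0.00 = 11.46 kJ/mol; chair II is more stable.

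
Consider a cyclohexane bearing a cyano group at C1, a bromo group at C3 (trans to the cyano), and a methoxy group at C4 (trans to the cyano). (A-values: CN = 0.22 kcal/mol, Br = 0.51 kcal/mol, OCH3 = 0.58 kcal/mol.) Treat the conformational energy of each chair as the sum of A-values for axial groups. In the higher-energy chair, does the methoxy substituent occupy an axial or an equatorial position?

Chair I (cyano axial, bromo equatorial, methoxy axial): E = 0.80 kcal/mol.
Chair II (cyano equatorial, bromo axial, methoxy equatorial): E = 0.51 kcal/mol.
Chair I is the less stable (higher-energy) conformer, and in that chair the methoxy group is axial.

axial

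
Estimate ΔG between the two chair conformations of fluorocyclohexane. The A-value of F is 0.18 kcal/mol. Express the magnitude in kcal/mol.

A monosubstituted cyclohexane has one chair with the fluoro group axial (E = A = 0.18 kcal/mol) and one with it equatorial (E = 0).
ΔE = 0.18 − 0 = 0.18 kcal/mol.

0.18 kcal/mol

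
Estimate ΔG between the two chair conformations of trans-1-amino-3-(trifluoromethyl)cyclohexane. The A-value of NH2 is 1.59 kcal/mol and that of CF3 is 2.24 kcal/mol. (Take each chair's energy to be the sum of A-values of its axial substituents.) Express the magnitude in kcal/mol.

0.65 kcal/mol

C1 and C3 have the same parity, so for the trans isomer the two substituents are one axial and one equatorial in each chair.
Chair I (amino axial, trifluoromethyl equatorial): E = 1.59 kcal/mol.
Chair II (amino equatorial, trifluoromethyl axial): E = 2.24 kcal/mol.
ΔE = 2.24 − 1.59 = 0.65 kcal/mol; chair I is more stable.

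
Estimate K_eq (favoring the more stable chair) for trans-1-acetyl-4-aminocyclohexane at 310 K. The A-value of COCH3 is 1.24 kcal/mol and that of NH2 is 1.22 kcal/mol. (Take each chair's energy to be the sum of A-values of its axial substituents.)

C1 and C4 have opposite parity, so for the trans isomer the two substituents are e,e in one chair and a,a in the other.
Chair I (acetyl axial, amino axial): E = 2.46 kcal/mol; chair II (acetyl equatorial, amino equatorial): E = 0.00 kcal/mol.
ΔG = 2.46 kcal/mol between the two chairs.
K = exp(ΔG/RT) with R = 1.987×10⁻³ kcal mol⁻¹ K⁻¹ and T = 310 K gives K ≈ 54.3.

K ≈ 54.3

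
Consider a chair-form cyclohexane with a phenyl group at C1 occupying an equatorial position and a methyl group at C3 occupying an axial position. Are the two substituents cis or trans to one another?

trans

C1 and C3 have the same parity, so their axial bonds point in the same direction.
With same-parity carbons, two substituents on the same face are both axial or both equatorial; opposite faces give one of each.
Here the groups are equatorial/axial → opposite face → trans.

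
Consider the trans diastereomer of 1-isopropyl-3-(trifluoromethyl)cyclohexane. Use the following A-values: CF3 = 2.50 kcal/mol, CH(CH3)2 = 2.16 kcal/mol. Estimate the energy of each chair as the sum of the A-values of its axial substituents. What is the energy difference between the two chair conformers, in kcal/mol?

C1 and C3 have the same parity, so for the trans isomer the two substituents are one axial and one equatorial in each chair.
Chair I (trifluoromethyl axial, isopropyl equatorial): E = 2.50 kcal/mol.
Chair II (trifluoromethyl equatorial, isopropyl axial): E = 2.16 kcal/mol.
ΔE = 2.50 − 2.16 = 0.34 kcal/mol; chair II is more stable.

0.34 kcal/mol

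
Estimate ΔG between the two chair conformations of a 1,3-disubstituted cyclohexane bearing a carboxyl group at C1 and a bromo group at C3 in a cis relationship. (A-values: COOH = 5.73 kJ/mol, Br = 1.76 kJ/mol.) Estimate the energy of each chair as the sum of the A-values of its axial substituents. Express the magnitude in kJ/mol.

C1 and C3 have the same parity, so for the cis isomer the two substituents are e,e in one chair and a,a in the other.
Chair I (carboxyl axial, bromo axial): E = 7.49 kJ/mol.
Chair II (carboxyl equatorial, bromo equatorial): E = 0.00 kJ/mol.
ΔE = 7.49 − 0.00 = 7.49 kJ/mol; chair II is more stable.

7.49 kJ/mol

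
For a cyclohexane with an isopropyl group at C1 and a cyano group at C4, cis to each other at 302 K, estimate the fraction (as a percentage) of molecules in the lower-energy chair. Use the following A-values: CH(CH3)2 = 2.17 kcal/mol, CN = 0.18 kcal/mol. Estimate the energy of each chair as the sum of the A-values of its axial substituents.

C1 and C4 have opposite parity, so for the cis isomer the two substituents are one axial and one equatorial in each chair.
Chair I (isopropyl axial, cyano equatorial): E = 2.17 kcal/mol; chair II (isopropyl equatorial, cyano axial): E = 0.18 kcal/mol.
ΔG = 1.99 kcal/mol between the two chairs.
K = exp(ΔG/RT) with R = 1.987×10⁻³ kcal mol⁻¹ K⁻¹ and T = 302 K gives K ≈ 27.6.
Fraction in the lower-energy chair = K/(K+1) = 96.5%.

96.5%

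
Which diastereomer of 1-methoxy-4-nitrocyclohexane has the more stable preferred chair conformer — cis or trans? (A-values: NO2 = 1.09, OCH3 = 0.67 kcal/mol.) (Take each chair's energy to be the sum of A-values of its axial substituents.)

At 1,4 positions (parity opposite): cis → (a,e or e,a); trans → (e,e or a,a).
Best chair for cis: E = 0.67 kcal/mol; best chair for trans: E = 0.00 kcal/mol.
The trans isomer is lower by 0.67 kcal/mol.

trans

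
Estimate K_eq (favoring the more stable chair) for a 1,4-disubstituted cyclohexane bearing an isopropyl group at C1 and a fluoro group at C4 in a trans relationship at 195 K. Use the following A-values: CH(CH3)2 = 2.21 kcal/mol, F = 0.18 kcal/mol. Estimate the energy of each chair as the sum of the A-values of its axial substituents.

C1 and C4 have opposite parity, so for the trans isomer the two substituents are e,e in one chair and a,a in the other.
Chair I (isopropyl axial, fluoro axial): E = 2.39 kcal/mol; chair II (isopropyl equatorial, fluoro equatorial): E = 0.00 kcal/mol.
ΔG = 2.39 kcal/mol between the two chairs.
K = exp(ΔG/RT) with R = 1.987×10⁻³ kcal mol⁻¹ K⁻¹ and T = 195 K gives K ≈ 477.

K ≈ 477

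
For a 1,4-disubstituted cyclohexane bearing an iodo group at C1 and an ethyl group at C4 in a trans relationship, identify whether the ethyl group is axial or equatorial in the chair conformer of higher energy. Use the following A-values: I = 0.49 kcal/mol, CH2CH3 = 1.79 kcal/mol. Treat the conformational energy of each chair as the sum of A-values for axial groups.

axial

C1 and C4 have opposite parity, so for the trans isomer the two substituents are e,e in one chair and a,a in the other.
Chair I (iodo axial, ethyl axial): E = 2.28 kcal/mol.
Chair II (iodo equatorial, ethyl equatorial): E = 0.00 kcal/mol.
Chair I is the less stable (higher-energy) conformer, and in that chair the ethyl group is axial.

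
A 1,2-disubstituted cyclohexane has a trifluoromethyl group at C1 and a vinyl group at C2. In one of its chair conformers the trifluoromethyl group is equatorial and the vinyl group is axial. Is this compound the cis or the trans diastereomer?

cis

C1 and C2 have opposite parity, so their axial bonds point in opposite directions.
With opposite-parity carbons, two substituents on the same face are one axial and one equatorial; opposite faces give both axial or both equatorial.
Here the groups are equatorial/axial → same face → cis.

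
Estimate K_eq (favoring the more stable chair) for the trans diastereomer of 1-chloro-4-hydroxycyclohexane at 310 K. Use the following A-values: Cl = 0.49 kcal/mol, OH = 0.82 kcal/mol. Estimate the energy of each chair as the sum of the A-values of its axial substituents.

K ≈ 8.39

C1 and C4 have opposite parity, so for the trans isomer the two substituents are e,e in one chair and a,a in the other.
Chair I (chloro axial, hydroxyl axial): E = 1.31 kcal/mol; chair II (chloro equatorial, hydroxyl equatorial): E = 0.00 kcal/mol.
ΔG = 1.31 kcal/mol between the two chairs.
K = exp(ΔG/RT) with R = 1.987×10⁻³ kcal mol⁻¹ K⁻¹ and T = 310 K gives K ≈ 8.39.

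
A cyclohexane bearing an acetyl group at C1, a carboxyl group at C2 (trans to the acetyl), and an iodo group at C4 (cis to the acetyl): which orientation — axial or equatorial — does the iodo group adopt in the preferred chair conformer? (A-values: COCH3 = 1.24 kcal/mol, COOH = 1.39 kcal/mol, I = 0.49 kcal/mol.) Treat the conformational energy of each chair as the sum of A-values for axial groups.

axial

Chair I (acetyl axial, carboxyl axial, iodo equatorial): E = 2.63 kcal/mol.
Chair II (acetyl equatorial, carboxyl equatorial, iodo axial): E = 0.49 kcal/mol.
Chair II is the more stable (lower-energy) conformer, and in that chair the iodo group is axial.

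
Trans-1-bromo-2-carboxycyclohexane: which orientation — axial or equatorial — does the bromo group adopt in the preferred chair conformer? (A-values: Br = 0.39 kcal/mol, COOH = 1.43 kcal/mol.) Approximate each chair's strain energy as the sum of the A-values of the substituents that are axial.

C1 and C2 have opposite parity, so for the trans isomer the two substituents are e,e in one chair and a,a in the other.
Chair I (bromo axial, carboxyl axial): E = 1.82 kcal/mol.
Chair II (bromo equatorial, carboxyl equatorial): E = 0.00 kcal/mol.
Chair II is the more stable (lower-energy) conformer, and in that chair the bromo group is equatorial.

equatorial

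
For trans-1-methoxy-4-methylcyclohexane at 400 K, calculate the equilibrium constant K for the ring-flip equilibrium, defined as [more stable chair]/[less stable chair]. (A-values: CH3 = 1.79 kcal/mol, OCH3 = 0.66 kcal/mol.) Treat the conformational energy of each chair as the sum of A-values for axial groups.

K ≈ 21.8

C1 and C4 have opposite parity, so for the trans isomer the two substituents are e,e in one chair and a,a in the other.
Chair I (methyl axial, methoxy axial): E = 2.45 kcal/mol; chair II (methyl equatorial, methoxy equatorial): E = 0.00 kcal/mol.
ΔG = 2.45 kcal/mol between the two chairs.
K = exp(ΔG/RT) with R = 1.987×10⁻³ kcal mol⁻¹ K⁻¹ and T = 400 K gives K ≈ 21.8.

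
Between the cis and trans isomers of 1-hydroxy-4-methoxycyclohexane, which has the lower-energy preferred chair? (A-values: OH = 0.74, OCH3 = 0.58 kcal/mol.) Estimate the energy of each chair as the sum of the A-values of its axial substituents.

At 1,4 positions (parity opposite): cis → (a,e or e,a); trans → (e,e or a,a).
Best chair for cis: E = 0.58 kcal/mol; best chair for trans: E = 0.00 kcal/mol.
The trans isomer is lower by 0.58 kcal/mol.

trans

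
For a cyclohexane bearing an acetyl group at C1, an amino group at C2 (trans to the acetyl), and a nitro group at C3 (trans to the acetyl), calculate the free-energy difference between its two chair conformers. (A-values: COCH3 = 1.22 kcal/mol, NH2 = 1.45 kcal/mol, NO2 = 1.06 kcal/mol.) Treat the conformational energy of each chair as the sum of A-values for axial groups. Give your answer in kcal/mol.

Chair I (acetyl axial, amino axial, nitro equatorial): E = 2.67 kcal/mol.
Chair II (acetyl equatorial, amino equatorial, nitro axial): E = 1.06 kcal/mol.
ΔE = 2.67 − 1.06 = 1.61 kcal/mol; chair II is more stable.

1.61 kcal/mol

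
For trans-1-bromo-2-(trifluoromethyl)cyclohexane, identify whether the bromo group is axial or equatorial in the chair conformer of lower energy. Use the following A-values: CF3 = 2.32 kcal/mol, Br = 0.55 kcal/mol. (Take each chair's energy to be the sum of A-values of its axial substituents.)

C1 and C2 have opposite parity, so for the trans isomer the two substituents are e,e in one chair and a,a in the other.
Chair I (trifluoromethyl axial, bromo axial): E = 2.87 kcal/mol.
Chair II (trifluoromethyl equatorial, bromo equatorial): E = 0.00 kcal/mol.
Chair II is the more stable (lower-energy) conformer, and in that chair the bromo group is equatorial.

equatorial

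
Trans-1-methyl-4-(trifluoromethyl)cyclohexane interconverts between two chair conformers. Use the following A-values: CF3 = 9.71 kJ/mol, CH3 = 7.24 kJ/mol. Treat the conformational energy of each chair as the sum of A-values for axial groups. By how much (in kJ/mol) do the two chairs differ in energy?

16.95 kJ/mol

C1 and C4 have opposite parity, so for the trans isomer the two substituents are e,e in one chair and a,a in the other.
Chair I (trifluoromethyl axial, methyl axial): E = 16.95 kJ/mol.
Chair II (trifluoromethyl equatorial, methyl equatorial): E = 0.00 kJ/mol.
ΔE = 16.95 − 0.00 = 16.95 kJ/mol; chair II is more stable.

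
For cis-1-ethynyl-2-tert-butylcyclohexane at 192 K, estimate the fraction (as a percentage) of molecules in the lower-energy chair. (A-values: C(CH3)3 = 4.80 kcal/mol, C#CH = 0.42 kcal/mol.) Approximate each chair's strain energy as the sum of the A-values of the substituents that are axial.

C1 and C2 have opposite parity, so for the cis isomer the two substituents are one axial and one equatorial in each chair.
Chair I (tert-butyl axial, ethynyl equatorial): E = 4.80 kcal/mol; chair II (tert-butyl equatorial, ethynyl axial): E = 0.42 kcal/mol.
ΔG = 4.38 kcal/mol between the two chairs.
K = exp(ΔG/RT) with R = 1.987×10⁻³ kcal mol⁻¹ K⁻¹ and T = 192 K gives K ≈ 9.68e+04.
Fraction in the lower-energy chair = K/(K+1) = 100.0%.

100.0%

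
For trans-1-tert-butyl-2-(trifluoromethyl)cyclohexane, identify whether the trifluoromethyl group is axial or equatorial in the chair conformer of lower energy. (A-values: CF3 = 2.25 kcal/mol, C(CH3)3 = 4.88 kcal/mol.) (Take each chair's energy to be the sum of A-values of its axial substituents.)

equatorial

C1 and C2 have opposite parity, so for the trans isomer the two substituents are e,e in one chair and a,a in the other.
Chair I (trifluoromethyl axial, tert-butyl axial): E = 7.13 kcal/mol.
Chair II (trifluoromethyl equatorial, tert-butyl equatorial): E = 0.00 kcal/mol.
Chair II is the more stable (lower-energy) conformer, and in that chair the trifluoromethyl group is equatorial.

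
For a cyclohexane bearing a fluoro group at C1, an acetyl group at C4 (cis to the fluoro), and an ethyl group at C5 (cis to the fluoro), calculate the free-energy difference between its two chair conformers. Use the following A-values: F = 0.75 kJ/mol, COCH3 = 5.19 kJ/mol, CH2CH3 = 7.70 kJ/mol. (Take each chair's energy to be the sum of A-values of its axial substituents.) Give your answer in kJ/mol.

3.26 kJ/mol

Chair I (fluoro axial, acetyl equatorial, ethyl axial): E = 8.45 kJ/mol.
Chair II (fluoro equatorial, acetyl axial, ethyl equatorial): E = 5.19 kJ/mol.
ΔE = 8.45 − 5.19 = 3.26 kJ/mol; chair II is more stable.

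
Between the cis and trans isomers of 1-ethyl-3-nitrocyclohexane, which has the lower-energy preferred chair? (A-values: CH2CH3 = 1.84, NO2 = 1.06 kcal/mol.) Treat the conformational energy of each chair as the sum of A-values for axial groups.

cis

At 1,3 positions (parity same): cis → (e,e or a,a); trans → (a,e or e,a).
Best chair for cis: E = 0.00 kcal/mol; best chair for trans: E = 1.06 kcal/mol.
The cis isomer is lower by 1.06 kcal/mol.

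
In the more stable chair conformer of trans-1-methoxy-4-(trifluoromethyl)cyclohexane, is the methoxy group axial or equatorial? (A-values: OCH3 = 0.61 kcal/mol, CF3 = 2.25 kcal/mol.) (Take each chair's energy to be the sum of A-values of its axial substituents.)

C1 and C4 have opposite parity, so for the trans isomer the two substituents are e,e in one chair and a,a in the other.
Chair I (methoxy axial, trifluoromethyl axial): E = 2.86 kcal/mol.
Chair II (methoxy equatorial, trifluoromethyl equatorial): E = 0.00 kcal/mol.
Chair II is the more stable (lower-energy) conformer, and in that chair the methoxy group is equatorial.

equatorial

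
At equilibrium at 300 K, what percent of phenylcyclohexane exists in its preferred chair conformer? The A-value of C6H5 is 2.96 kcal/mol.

One chair has the phenyl group axial (E = 2.96 kcal/mol) and the other has it equatorial (E = 0).
ΔG = 2.96 kcal/mol between the two chairs.
K = exp(ΔG/RT) with R = 1.987×10⁻³ kcal mol⁻¹ K⁻¹ and T = 300 K gives K ≈ 143.
Fraction in the lower-energy chair = K/(K+1) = 99.3%.

99.3%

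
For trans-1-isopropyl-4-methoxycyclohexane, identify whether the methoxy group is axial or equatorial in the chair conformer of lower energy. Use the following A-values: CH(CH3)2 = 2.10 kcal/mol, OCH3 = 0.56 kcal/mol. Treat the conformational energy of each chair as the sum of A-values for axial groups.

C1 and C4 have opposite parity, so for the trans isomer the two substituents are e,e in one chair and a,a in the other.
Chair I (isopropyl axial, methoxy axial): E = 2.66 kcal/mol.
Chair II (isopropyl equatorial, methoxy equatorial): E = 0.00 kcal/mol.
Chair II is the more stable (lower-energy) conformer, and in that chair the methoxy group is equatorial.

equatorial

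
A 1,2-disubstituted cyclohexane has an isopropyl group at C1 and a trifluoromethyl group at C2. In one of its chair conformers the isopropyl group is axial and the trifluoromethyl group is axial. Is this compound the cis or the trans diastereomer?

C1 and C2 have opposite parity, so their axial bonds point in opposite directions.
With opposite-parity carbons, two substituents on the same face are one axial and one equatorial; opposite faces give both axial or both equatorial.
Here the groups are axial/axial → opposite face → trans.

trans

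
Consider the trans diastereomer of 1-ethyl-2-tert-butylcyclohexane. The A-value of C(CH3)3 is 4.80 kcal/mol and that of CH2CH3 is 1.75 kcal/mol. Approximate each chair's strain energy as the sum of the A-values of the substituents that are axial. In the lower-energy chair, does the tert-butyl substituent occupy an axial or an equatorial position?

equatorial

C1 and C2 have opposite parity, so for the trans isomer the two substituents are e,e in one chair and a,a in the other.
Chair I (tert-butyl axial, ethyl axial): E = 6.55 kcal/mol.
Chair II (tert-butyl equatorial, ethyl equatorial): E = 0.00 kcal/mol.
Chair II is the more stable (lower-energy) conformer, and in that chair the tert-butyl group is equatorial.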